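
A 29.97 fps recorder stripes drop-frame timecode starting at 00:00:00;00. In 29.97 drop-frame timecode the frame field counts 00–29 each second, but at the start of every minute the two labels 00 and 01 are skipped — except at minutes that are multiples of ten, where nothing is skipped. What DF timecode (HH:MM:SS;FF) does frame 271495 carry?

02:30:58;25

Ten DF minutes hold 17982 frames, so frame 271495 lies in block 15 (frames 269730–287711) with 1765 frames into that block.
The block's first minute is 1800 frames and the rest 1798 each; 1765 frames reaches minute 0, so 15 × 18 + 0 × 2 = 270 labels have been skipped so far.
Adding those back, label number 271495 + 270 = 271765 at 30 labels/s is 9058 s + 25 f = 2 h 30 min 58 s frame 25, i.e. 02:30:58;25.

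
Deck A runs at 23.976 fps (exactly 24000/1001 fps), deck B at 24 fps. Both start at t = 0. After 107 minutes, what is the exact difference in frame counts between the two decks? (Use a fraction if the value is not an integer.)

154080/1001 frames

107 min = 6420 s.
A emits 24000/1001 × 6420 = 154080000/1001 frames; B emits 24 × 6420 = 154080.
Difference = 154080/1001 frames (≈ 153.9261); B is ahead of A.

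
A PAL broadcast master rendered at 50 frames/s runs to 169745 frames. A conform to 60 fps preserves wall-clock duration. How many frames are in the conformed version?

Target frames = source frames × (target rate / source rate) = 169745 × (60)/(50) = 169745 × 6/5 = 203694.

203694 frames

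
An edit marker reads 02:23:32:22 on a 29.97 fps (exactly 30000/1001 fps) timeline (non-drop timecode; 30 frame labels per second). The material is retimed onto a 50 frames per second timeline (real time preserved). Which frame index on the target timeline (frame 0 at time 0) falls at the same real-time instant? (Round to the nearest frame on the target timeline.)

Source frame index: (2×3600 + 23×60 + 32) × 30 + 22 = 258382.
Real time: 258382 / (30000/1001) = 129320191/15000 s.
Target frame: (129320191/15000) × (50) = 129320191/300 ≈ 431067.303 → 431067.

frame 431067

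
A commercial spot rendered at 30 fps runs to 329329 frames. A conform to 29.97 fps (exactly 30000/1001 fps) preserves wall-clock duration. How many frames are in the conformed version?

329000 frames

Target frames = source frames × (target rate / source rate) = 329329 × (30000/1001)/(30) = 329329 × 1000/1001 = 329000.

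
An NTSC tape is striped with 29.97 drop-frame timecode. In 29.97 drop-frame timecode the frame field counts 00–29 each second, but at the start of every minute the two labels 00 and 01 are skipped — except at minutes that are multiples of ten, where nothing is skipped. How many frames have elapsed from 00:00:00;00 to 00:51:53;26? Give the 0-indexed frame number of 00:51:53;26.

93324

As if non-drop at 30 labels/s: (0 × 3600 + 51 × 60 + 53) × 30 + 26 = 93416.
Minute boundaries passed: 51; those not divisible by 10: 51 − 5 = 46; dropped labels = 2 × 46 = 92.
Actual frame index = 93416 − 92 = 93324.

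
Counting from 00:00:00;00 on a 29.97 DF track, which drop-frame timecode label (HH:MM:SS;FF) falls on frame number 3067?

Ten DF minutes hold 17982 frames, so frame 3067 lies in block 0 (frames 0–17981) with 3067 frames into that block.
The block's first minute is 1800 frames and the rest 1798 each; 3067 frames reaches minute 1, so 0 × 18 + 1 × 2 = 2 labels have been skipped so far.
Adding those back, label number 3067 + 2 = 3069 at 30 labels/s is 102 s + 9 f = 0 h 1 min 42 s frame 9, i.e. 00:01:42;09.

00:01:42;09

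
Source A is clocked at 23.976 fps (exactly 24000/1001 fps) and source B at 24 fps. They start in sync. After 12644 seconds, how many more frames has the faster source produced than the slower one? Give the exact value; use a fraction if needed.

A emits 24000/1001 × 12644 = 303456000/1001 frames; B emits 24 × 12644 = 303456.
Difference = 303456/1001 frames (≈ 303.1528); B is ahead of A.

303456/1001 frames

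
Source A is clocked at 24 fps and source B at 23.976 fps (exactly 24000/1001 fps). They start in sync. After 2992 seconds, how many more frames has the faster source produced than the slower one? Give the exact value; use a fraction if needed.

A emits 24 × 2992 = 71808 frames; B emits 24000/1001 × 2992 = 6528000/91.
Difference = 6528/91 frames (≈ 71.7363); B is behind A.

6528/91 frames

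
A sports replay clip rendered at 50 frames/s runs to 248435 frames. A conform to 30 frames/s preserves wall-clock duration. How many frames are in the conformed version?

149061 frames

Target frames = source frames × (target rate / source rate) = 248435 × (30)/(50) = 248435 × 3/5 = 149061.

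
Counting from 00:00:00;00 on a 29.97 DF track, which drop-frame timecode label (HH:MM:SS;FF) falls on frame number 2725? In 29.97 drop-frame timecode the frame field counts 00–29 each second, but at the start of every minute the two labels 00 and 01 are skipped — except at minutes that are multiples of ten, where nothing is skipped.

00:01:30;27

Each 10-minute DF block holds 10 × 60 × 30 − 9 × 2 = 17982 frames. 2725 ÷ 17982 → 0 full blocks, remainder 2725.
Within the partial block the first minute is 1800 frames and each further minute 1798, so 1 further minute boundary passed. Total skipped labels = 18 × 0 + 2 × 1 = 2.
Non-drop label index = 2725 + 2 = 2727; at 30 labels/s that is 00:01:30:27, i.e. DF 00:01:30;27.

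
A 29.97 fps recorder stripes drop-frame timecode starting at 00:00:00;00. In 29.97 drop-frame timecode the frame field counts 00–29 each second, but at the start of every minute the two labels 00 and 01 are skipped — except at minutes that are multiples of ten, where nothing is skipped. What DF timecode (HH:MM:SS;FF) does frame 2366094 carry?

Ten DF minutes hold 17982 frames, so frame 2366094 lies in block 131 (frames 2355642–2373623) with 10452 frames into that block.
The block's first minute is 1800 frames and the rest 1798 each; 10452 frames reaches minute 5, so 131 × 18 + 5 × 2 = 2368 labels have been skipped so far.
Adding those back, label number 2366094 + 2368 = 2368462 at 30 labels/s is 78948 s + 22 f = 21 h 55 min 48 s frame 22, i.e. 21:55:48;22.

21:55:48;22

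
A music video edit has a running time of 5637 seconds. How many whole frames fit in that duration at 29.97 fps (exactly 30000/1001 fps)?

Frames = 5637 × 30000/1001 = 169110000/1001 ≈ 168941.0589.
Complete frames: 168941.

168941 frames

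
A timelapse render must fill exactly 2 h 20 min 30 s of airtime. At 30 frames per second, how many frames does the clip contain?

2 h 20 min 30 s = 8430 s.
Frames = 8430 × 30 = 252900.

252900 frames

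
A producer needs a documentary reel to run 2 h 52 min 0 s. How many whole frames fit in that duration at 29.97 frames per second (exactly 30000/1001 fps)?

309290 frames

2 h 52 min 0 s = 10320 s.
Frames = 10320 × 30000/1001 = 309600000/1001 ≈ 309290.7093.
Complete frames: 309290.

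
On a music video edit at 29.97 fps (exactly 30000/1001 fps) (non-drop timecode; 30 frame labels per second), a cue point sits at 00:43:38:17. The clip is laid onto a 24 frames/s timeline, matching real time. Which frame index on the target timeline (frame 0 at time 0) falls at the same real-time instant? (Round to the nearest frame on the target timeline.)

frame 62908

Source frame index: (0×3600 + 43×60 + 38) × 30 + 17 = 78557.
Real time: 78557 / (30000/1001) = 78635557/30000 s.
Target frame: (78635557/30000) × (24) = 78635557/1250 ≈ 62908.446 → 62908.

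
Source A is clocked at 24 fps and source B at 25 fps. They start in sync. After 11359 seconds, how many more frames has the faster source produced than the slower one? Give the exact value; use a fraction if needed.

A emits 24 × 11359 = 272616 frames; B emits 25 × 11359 = 283975.
Difference = 11359 frames; B is ahead of A.

11359 frames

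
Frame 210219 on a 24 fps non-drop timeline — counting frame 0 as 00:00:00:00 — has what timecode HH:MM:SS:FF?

02:25:59:03

210219 ÷ 24 = 8759 full seconds, remainder 3 frames.
8759 s = 2 h 25 min 59 s.
Timecode: 02:25:59:03.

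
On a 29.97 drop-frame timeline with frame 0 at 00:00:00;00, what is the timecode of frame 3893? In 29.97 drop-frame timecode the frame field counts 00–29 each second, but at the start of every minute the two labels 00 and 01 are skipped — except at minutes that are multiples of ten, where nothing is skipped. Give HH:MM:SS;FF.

00:02:09;27

Ten DF minutes hold 17982 frames, so frame 3893 lies in block 0 (frames 0–17981) with 3893 frames into that block.
The block's first minute is 1800 frames and the rest 1798 each; 3893 frames reaches minute 2, so 0 × 18 + 2 × 2 = 4 labels have been skipped so far.
Adding those back, label number 3893 + 4 = 3897 at 30 labels/s is 129 s + 27 f = 0 h 2 min 9 s frame 27, i.e. 00:02:09;27.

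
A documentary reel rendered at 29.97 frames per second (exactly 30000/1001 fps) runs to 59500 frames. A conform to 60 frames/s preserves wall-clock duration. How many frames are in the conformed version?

Target frames = source frames × (target rate / source rate) = 59500 × (60)/(30000/1001) = 59500 × 1001/500 = 119119.

119119 frames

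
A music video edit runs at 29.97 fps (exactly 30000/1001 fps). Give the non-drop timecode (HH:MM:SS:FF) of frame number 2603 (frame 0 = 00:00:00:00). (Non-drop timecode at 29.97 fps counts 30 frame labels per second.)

00:01:26:23

2603 ÷ 30 = 86 full seconds, remainder 23 frames.
86 s = 0 h 1 min 26 s.
Timecode: 00:01:26:23.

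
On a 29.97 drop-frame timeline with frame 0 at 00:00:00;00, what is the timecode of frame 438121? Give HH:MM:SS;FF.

04:03:38;19

Each 10-minute DF block holds 10 × 60 × 30 − 9 × 2 = 17982 frames. 438121 ÷ 17982 → 24 full blocks, remainder 6553.
Within the partial block the first minute is 1800 frames and each further minute 1798, so 3 further minute boundaries passed. Total skipped labels = 18 × 24 + 2 × 3 = 438.
Non-drop label index = 438121 + 438 = 438559; at 30 labels/s that is 04:03:38:19, i.e. DF 04:03:38;19.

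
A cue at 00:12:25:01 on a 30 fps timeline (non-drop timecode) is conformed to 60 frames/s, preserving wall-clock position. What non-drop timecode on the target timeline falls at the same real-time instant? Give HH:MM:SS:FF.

Source frame index: (0×3600 + 12×60 + 25) × 30 + 1 = 22351.
Real time: 22351 / (30) = 22351/30 s.
Target frame: (22351/30) × (60) = 44702.
At 60 labels/s: frame 44702 → 00:12:25:02.

00:12:25:02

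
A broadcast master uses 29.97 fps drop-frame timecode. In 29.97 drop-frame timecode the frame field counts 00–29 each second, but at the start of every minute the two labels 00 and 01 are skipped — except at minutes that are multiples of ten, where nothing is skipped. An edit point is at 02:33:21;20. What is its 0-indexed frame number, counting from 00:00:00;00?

Complete 10-minute blocks: 15, each 17982 frames → 269730.
Remaining 3 whole minutes in the current block: 1800 + 2 × 1798 = 5396 frames.
Within the current minute: 21 × 30 + 20 − 2 = 648 (labels ;00/;01 skipped at this minute). Total = 269730 + 5396 + 648 = 275774.

275774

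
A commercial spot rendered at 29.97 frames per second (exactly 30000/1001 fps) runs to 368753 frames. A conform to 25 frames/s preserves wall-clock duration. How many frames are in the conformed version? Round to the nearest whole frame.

Frames at target rate = 368753 × (25) / (30000/1001) = 369121753/1200 ≈ 307601.461.
Nearest whole frame: 307601.

307601 frames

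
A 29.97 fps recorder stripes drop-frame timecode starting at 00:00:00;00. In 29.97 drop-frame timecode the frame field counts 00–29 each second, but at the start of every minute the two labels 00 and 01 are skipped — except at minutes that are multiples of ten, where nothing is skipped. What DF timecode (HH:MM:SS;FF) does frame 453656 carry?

Ten DF minutes hold 17982 frames, so frame 453656 lies in block 25 (frames 449550–467531) with 4106 frames into that block.
The block's first minute is 1800 frames and the rest 1798 each; 4106 frames reaches minute 2, so 25 × 18 + 2 × 2 = 454 labels have been skipped so far.
Adding those back, label number 453656 + 454 = 454110 at 30 labels/s is 15137 s + 0 f = 4 h 12 min 17 s frame 0, i.e. 04:12:17;00.

04:12:17;00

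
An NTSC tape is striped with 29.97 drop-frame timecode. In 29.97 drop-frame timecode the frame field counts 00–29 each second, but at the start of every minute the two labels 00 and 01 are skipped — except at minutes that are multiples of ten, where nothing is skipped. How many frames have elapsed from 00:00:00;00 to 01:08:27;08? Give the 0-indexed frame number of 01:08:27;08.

Complete 10-minute blocks: 6, each 17982 frames → 107892.
Remaining 8 whole minutes in the current block: 1800 + 7 × 1798 = 14386 frames.
Within the current minute: 27 × 30 + 8 − 2 = 816 (labels ;00/;01 skipped at this minute). Total = 107892 + 14386 + 816 = 123094.

123094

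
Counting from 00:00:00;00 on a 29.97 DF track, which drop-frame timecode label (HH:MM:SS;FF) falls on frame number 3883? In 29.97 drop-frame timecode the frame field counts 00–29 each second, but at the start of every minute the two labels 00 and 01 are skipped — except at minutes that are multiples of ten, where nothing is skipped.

00:02:09;17

Ten DF minutes hold 17982 frames, so frame 3883 lies in block 0 (frames 0–17981) with 3883 frames into that block.
The block's first minute is 1800 frames and the rest 1798 each; 3883 frames reaches minute 2, so 0 × 18 + 2 × 2 = 4 labels have been skipped so far.
Adding those back, label number 3883 + 4 = 3887 at 30 labels/s is 129 s + 17 f = 0 h 2 min 9 s frame 17, i.e. 00:02:09;17.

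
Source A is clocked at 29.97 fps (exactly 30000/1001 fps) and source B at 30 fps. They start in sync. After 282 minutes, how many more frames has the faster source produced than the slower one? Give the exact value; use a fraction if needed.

507600/1001 frames

282 min = 16920 s.
A emits 30000/1001 × 16920 = 507600000/1001 frames; B emits 30 × 16920 = 507600.
Difference = 507600/1001 frames (≈ 507.0929); B is ahead of A.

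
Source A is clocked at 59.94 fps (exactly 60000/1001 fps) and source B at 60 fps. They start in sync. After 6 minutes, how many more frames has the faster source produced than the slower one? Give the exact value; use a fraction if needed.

21600/1001 frames

6 min = 360 s.
A emits 60000/1001 × 360 = 21600000/1001 frames; B emits 60 × 360 = 21600.
Difference = 21600/1001 frames (≈ 21.5784); B is ahead of A.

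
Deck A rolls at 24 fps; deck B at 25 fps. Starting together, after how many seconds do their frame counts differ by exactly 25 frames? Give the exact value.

25 seconds

The gap grows by |25 − 24| = 1 frame per second.
Time for a 25-frame gap: 25 ÷ (1) = 25 s.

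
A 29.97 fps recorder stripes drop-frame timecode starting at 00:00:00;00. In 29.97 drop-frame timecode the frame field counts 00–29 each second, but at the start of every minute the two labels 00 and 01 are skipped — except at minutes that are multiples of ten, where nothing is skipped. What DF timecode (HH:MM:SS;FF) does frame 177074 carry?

01:38:28;12

Ten DF minutes hold 17982 frames, so frame 177074 lies in block 9 (frames 161838–179819) with 15236 frames into that block.
The block's first minute is 1800 frames and the rest 1798 each; 15236 frames reaches minute 8, so 9 × 18 + 8 × 2 = 178 labels have been skipped so far.
Adding those back, label number 177074 + 178 = 177252 at 30 labels/s is 5908 s + 12 f = 1 h 38 min 28 s frame 12, i.e. 01:38:28;12.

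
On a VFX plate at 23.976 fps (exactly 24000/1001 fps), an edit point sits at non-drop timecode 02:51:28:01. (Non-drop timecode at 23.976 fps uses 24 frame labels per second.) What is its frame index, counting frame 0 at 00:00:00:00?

246913

Total seconds to the label: (2 × 3600 + 51 × 60 + 28) = 10288.
Frame index = 10288 × 24 + 1 = 246913.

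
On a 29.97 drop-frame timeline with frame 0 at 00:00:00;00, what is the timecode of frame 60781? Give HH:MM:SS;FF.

00:33:48;01

Ten DF minutes hold 17982 frames, so frame 60781 lies in block 3 (frames 53946–71927) with 6835 frames into that block.
The block's first minute is 1800 frames and the rest 1798 each; 6835 frames reaches minute 3, so 3 × 18 + 3 × 2 = 60 labels have been skipped so far.
Adding those back, label number 60781 + 60 = 60841 at 30 labels/s is 2028 s + 1 f = 0 h 33 min 48 s frame 1, i.e. 00:33:48;01.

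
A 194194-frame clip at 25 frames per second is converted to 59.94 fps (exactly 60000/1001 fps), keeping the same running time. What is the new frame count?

Target frames = source frames × (target rate / source rate) = 194194 × (60000/1001)/(25) = 194194 × 2400/1001 = 465600.

465600 frames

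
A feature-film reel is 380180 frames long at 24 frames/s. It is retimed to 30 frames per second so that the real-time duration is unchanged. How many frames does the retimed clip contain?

Target frames = source frames × (target rate / source rate) = 380180 × (30)/(24) = 380180 × 5/4 = 475225.

475225 frames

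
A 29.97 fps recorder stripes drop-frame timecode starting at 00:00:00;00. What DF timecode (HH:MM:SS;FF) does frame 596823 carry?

05:31:53;29

Each 10-minute DF block holds 10 × 60 × 30 − 9 × 2 = 17982 frames. 596823 ÷ 17982 → 33 full blocks, remainder 3417.
Within the partial block the first minute is 1800 frames and each further minute 1798, so 1 further minute boundary passed. Total skipped labels = 18 × 33 + 2 × 1 = 596.
Non-drop label index = 596823 + 596 = 597419; at 30 labels/s that is 05:31:53:29, i.e. DF 05:31:53;29.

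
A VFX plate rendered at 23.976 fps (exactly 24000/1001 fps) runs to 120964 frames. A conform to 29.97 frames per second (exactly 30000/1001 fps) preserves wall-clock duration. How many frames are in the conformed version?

151205 frames

Target frames = source frames × (target rate / source rate) = 120964 × (30000/1001)/(24000/1001) = 120964 × 5/4 = 151205.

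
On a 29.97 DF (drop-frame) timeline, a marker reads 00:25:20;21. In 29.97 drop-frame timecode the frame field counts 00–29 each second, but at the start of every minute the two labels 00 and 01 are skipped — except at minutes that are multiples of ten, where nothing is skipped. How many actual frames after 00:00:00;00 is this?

As if non-drop at 30 labels/s: (0 × 3600 + 25 × 60 + 20) × 30 + 21 = 45621.
Minute boundaries passed: 25; those not divisible by 10: 25 − 2 = 23; dropped labels = 2 × 23 = 46.
Actual frame index = 45621 − 46 = 45575.

45575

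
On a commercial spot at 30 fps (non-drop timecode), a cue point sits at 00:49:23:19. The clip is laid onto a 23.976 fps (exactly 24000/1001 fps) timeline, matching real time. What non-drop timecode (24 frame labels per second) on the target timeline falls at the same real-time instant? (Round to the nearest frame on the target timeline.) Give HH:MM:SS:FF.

00:49:20:16

Source frame index: (0×3600 + 49×60 + 23) × 30 + 19 = 88909.
Real time: 88909 / (30) = 88909/30 s.
Target frame: (88909/30) × (24000/1001) = 71127200/1001 ≈ 71056.144 → 71056.
At 24 labels/s: frame 71056 → 00:49:20:16.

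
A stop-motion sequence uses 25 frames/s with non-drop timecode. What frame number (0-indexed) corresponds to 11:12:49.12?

frame 1009237

Total seconds to the label: (11 × 3600 + 12 × 60 + 49) = 40369.
Frame index = 40369 × 25 + 12 = 1009237.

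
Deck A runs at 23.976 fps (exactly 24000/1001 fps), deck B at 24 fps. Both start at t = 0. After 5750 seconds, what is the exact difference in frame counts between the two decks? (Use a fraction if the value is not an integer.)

A emits 24000/1001 × 5750 = 138000000/1001 frames; B emits 24 × 5750 = 138000.
Difference = 138000/1001 frames (≈ 137.8621); B is ahead of A.

138000/1001 frames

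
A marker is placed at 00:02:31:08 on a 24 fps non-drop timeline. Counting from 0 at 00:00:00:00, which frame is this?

Total seconds to the label: (0 × 3600 + 2 × 60 + 31) = 151.
Frame index = 151 × 24 + 8 = 3632.

3632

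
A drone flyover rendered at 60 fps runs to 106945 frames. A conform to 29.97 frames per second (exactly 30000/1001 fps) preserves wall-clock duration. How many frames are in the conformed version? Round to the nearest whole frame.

53419 frames

Frames at target rate = 106945 × (30000/1001) / (60) = 53472500/1001 ≈ 53419.081.
Nearest whole frame: 53419.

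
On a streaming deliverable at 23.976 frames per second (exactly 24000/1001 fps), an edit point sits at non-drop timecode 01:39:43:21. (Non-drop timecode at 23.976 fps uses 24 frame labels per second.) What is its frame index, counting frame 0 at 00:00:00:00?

frame 143613

Total seconds to the label: (1 × 3600 + 39 × 60 + 43) = 5983.
Frame index = 5983 × 24 + 21 = 143613.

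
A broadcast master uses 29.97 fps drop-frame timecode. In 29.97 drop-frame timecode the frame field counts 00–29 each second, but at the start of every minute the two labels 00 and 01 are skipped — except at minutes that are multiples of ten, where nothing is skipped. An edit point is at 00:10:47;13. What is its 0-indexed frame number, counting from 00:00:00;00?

19405

Complete 10-minute blocks: 1, each 17982 frames → 17982.
Remaining 0 whole minutes in the current block: 0 frames.
Within the current minute: 47 × 30 + 13 = 1423. Total = 17982 + 0 + 1423 = 19405.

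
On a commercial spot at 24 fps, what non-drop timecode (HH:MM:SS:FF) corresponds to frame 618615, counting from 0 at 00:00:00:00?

618615 ÷ 24 = 25775 full seconds, remainder 15 frames.
25775 s = 7 h 9 min 35 s.
Timecode: 07:09:35:15.

07:09:35:15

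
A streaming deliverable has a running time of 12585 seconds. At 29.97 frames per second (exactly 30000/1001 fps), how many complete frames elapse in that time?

Frames = 12585 × 30000/1001 = 377550000/1001 ≈ 377172.8272.
Complete frames: 377172.

377172 frames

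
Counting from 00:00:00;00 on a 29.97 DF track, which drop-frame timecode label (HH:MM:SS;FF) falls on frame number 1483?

00:00:49;13

Ten DF minutes hold 17982 frames, so frame 1483 lies in block 0 (frames 0–17981) with 1483 frames into that block.
The block's first minute is 1800 frames and the rest 1798 each; 1483 frames reaches minute 0, so 0 × 18 + 0 × 2 = 0 labels have been skipped so far.
Adding those back, label number 1483 + 0 = 1483 at 30 labels/s is 49 s + 13 f = 0 h 0 min 49 s frame 13, i.e. 00:00:49;13.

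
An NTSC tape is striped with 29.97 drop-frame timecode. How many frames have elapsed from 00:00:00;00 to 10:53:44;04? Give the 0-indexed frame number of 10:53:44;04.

Complete 10-minute blocks: 65, each 17982 frames → 1168830.
Remaining 3 whole minutes in the current block: 1800 + 2 × 1798 = 5396 frames.
Within the current minute: 44 × 30 + 4 − 2 = 1322 (labels ;00/;01 skipped at this minute). Total = 1168830 + 5396 + 1322 = 1175548.

1175548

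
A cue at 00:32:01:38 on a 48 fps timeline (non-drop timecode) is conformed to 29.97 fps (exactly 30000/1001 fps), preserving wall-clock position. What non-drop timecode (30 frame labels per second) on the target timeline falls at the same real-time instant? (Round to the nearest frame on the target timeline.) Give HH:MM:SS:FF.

Source frame index: (0×3600 + 32×60 + 1) × 48 + 38 = 92246.
Real time: 92246 / (48) = 46123/24 s.
Target frame: (46123/24) × (30000/1001) = 748750/13 ≈ 57596.154 → 57596.
At 30 labels/s: frame 57596 → 00:31:59:26.

00:31:59:26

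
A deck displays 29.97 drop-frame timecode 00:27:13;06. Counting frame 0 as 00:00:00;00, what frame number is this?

As if non-drop at 30 labels/s: (0 × 3600 + 27 × 60 + 13) × 30 + 6 = 48996.
Minute boundaries passed: 27; those not divisible by 10: 27 − 2 = 25; dropped labels = 2 × 25 = 50.
Actual frame index = 48996 − 50 = 48946.

48946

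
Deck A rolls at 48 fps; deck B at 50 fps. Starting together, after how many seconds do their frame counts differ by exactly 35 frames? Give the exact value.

17.5 seconds

The gap grows by |50 − 48| = 2 frames per second.
Time for a 35-frame gap: 35 ÷ (2) = 17.5 s.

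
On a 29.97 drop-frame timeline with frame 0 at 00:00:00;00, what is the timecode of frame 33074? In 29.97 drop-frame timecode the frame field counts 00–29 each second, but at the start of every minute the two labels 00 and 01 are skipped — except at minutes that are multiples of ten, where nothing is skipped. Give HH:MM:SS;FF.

Each 10-minute DF block holds 10 × 60 × 30 − 9 × 2 = 17982 frames. 33074 ÷ 17982 → 1 full block, remainder 15092.
Within the partial block the first minute is 1800 frames and each further minute 1798, so 8 further minute boundaries passed. Total skipped labels = 18 × 1 + 2 × 8 = 34.
Non-drop label index = 33074 + 34 = 33108; at 30 labels/s that is 00:18:23:18, i.e. DF 00:18:23;18.

00:18:23;18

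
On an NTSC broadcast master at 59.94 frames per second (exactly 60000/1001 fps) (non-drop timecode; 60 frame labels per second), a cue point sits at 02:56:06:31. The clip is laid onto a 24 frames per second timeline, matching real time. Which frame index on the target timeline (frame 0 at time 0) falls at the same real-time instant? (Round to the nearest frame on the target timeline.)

frame 253850

Source frame index: (2×3600 + 56×60 + 6) × 60 + 31 = 633991.
Real time: 633991 / (60000/1001) = 634624991/60000 s.
Target frame: (634624991/60000) × (24) = 634624991/2500 ≈ 253849.996 → 253850.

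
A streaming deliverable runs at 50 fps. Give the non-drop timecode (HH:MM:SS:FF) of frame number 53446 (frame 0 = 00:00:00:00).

00:17:48:46

53446 ÷ 50 = 1068 full seconds, remainder 46 frames.
1068 s = 0 h 17 min 48 s.
Timecode: 00:17:48:46.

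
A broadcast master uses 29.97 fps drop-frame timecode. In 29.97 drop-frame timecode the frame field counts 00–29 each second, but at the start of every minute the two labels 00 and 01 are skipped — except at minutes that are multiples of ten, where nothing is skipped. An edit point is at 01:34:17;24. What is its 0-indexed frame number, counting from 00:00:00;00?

Complete 10-minute blocks: 9, each 17982 frames → 161838.
Remaining 4 whole minutes in the current block: 1800 + 3 × 1798 = 7194 frames.
Within the current minute: 17 × 30 + 24 − 2 = 532 (labels ;00/;01 skipped at this minute). Total = 161838 + 7194 + 532 = 169564.

169564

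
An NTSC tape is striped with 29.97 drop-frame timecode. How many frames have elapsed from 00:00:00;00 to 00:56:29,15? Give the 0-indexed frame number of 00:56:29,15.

As if non-drop at 30 labels/s: (0 × 3600 + 56 × 60 + 29) × 30 + 15 = 101685.
Minute boundaries passed: 56; those not divisible by 10: 56 − 5 = 51; dropped labels = 2 × 51 = 102.
Actual frame index = 101685 − 102 = 101583.

101583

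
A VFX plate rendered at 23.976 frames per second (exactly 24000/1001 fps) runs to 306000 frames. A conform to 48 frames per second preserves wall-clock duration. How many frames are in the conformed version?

Target frames = source frames × (target rate / source rate) = 306000 × (48)/(24000/1001) = 306000 × 1001/500 = 612612.

612612 frames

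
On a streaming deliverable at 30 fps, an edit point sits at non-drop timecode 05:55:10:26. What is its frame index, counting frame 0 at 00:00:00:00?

Total seconds to the label: (5 × 3600 + 55 × 60 + 10) = 21310.
Frame index = 21310 × 30 + 26 = 639326.

frame 639326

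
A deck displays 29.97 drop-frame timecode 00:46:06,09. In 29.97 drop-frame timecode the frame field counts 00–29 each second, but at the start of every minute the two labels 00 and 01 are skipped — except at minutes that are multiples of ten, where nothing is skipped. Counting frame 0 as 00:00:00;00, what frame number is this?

82905

Complete 10-minute blocks: 4, each 17982 frames → 71928.
Remaining 6 whole minutes in the current block: 1800 + 5 × 1798 = 10790 frames.
Within the current minute: 6 × 30 + 9 − 2 = 187 (labels ;00/;01 skipped at this minute). Total = 71928 + 10790 + 187 = 82905.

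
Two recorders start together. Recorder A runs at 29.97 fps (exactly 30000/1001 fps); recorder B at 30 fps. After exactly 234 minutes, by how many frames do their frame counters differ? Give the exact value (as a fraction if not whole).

32400/77 frames

234 min = 14040 s.
A emits 30000/1001 × 14040 = 32400000/77 frames; B emits 30 × 14040 = 421200.
Difference = 32400/77 frames (≈ 420.7792); B is ahead of A.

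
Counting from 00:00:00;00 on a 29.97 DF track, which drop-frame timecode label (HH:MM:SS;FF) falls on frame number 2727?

Ten DF minutes hold 17982 frames, so frame 2727 lies in block 0 (frames 0–17981) with 2727 frames into that block.
The block's first minute is 1800 frames and the rest 1798 each; 2727 frames reaches minute 1, so 0 × 18 + 1 × 2 = 2 labels have been skipped so far.
Adding those back, label number 2727 + 2 = 2729 at 30 labels/s is 90 s + 29 f = 0 h 1 min 30 s frame 29, i.e. 00:01:30;29.

00:01:30;29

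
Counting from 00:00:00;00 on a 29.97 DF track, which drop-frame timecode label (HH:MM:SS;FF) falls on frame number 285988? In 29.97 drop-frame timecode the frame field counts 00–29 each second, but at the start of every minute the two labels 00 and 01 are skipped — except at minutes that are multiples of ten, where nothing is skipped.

02:39:02;16

Ten DF minutes hold 17982 frames, so frame 285988 lies in block 15 (frames 269730–287711) with 16258 frames into that block.
The block's first minute is 1800 frames and the rest 1798 each; 16258 frames reaches minute 9, so 15 × 18 + 9 × 2 = 288 labels have been skipped so far.
Adding those back, label number 285988 + 288 = 286276 at 30 labels/s is 9542 s + 16 f = 2 h 39 min 2 s frame 16, i.e. 02:39:02;16.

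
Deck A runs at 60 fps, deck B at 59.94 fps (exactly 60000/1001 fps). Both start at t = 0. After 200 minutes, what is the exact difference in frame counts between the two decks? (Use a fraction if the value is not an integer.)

200 min = 12000 s.
A emits 60 × 12000 = 720000 frames; B emits 60000/1001 × 12000 = 720000000/1001.
Difference = 720000/1001 frames (≈ 719.2807); B is behind A.

720000/1001 frames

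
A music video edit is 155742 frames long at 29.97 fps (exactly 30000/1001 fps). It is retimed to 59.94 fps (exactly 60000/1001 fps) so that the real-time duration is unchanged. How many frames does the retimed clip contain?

311484 frames

Target frames = source frames × (target rate / source rate) = 155742 × (60000/1001)/(30000/1001) = 155742 × 2 = 311484.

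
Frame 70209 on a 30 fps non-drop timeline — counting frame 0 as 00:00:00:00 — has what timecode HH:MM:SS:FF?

70209 ÷ 30 = 2340 full seconds, remainder 9 frames.
2340 s = 0 h 39 min 0 s.
Timecode: 00:39:00:09.

00:39:00:09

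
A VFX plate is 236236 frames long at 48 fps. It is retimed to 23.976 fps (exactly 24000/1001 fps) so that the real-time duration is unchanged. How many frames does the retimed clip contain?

Target frames = source frames × (target rate / source rate) = 236236 × (24000/1001)/(48) = 236236 × 500/1001 = 118000.

118000 frames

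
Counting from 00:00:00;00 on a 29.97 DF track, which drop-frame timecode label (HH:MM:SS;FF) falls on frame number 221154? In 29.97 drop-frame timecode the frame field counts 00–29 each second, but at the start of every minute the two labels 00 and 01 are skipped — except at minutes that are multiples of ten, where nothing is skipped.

02:02:59;04

Each 10-minute DF block holds 10 × 60 × 30 − 9 × 2 = 17982 frames. 221154 ÷ 17982 → 12 full blocks, remainder 5370.
Within the partial block the first minute is 1800 frames and each further minute 1798, so 2 further minute boundaries passed. Total skipped labels = 18 × 12 + 2 × 2 = 220.
Non-drop label index = 221154 + 220 = 221374; at 30 labels/s that is 02:02:59:04, i.e. DF 02:02:59;04.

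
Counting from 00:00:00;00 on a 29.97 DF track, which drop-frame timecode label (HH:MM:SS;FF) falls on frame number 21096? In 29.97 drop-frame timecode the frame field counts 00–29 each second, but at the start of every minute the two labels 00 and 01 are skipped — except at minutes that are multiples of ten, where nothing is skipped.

Ten DF minutes hold 17982 frames, so frame 21096 lies in block 1 (frames 17982–35963) with 3114 frames into that block.
The block's first minute is 1800 frames and the rest 1798 each; 3114 frames reaches minute 1, so 1 × 18 + 1 × 2 = 20 labels have been skipped so far.
Adding those back, label number 21096 + 20 = 21116 at 30 labels/s is 703 s + 26 f = 0 h 11 min 43 s frame 26, i.e. 00:11:43;26.

00:11:43;26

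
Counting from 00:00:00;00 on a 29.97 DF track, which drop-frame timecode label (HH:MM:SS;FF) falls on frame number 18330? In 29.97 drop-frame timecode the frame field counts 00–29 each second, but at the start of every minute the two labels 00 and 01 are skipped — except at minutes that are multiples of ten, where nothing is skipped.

00:10:11;18

Ten DF minutes hold 17982 frames, so frame 18330 lies in block 1 (frames 17982–35963) with 348 frames into that block.
The block's first minute is 1800 frames and the rest 1798 each; 348 frames reaches minute 0, so 1 × 18 + 0 × 2 = 18 labels have been skipped so far.
Adding those back, label number 18330 + 18 = 18348 at 30 labels/s is 611 s + 18 f = 0 h 10 min 11 s frame 18, i.e. 00:10:11;18.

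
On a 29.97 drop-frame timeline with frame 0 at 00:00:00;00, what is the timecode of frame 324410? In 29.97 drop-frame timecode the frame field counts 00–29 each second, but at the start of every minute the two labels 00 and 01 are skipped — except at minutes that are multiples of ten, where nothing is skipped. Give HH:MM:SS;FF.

Ten DF minutes hold 17982 frames, so frame 324410 lies in block 18 (frames 323676–341657) with 734 frames into that block.
The block's first minute is 1800 frames and the rest 1798 each; 734 frames reaches minute 0, so 18 × 18 + 0 × 2 = 324 labels have been skipped so far.
Adding those back, label number 324410 + 324 = 324734 at 30 labels/s is 10824 s + 14 f = 3 h 0 min 24 s frame 14, i.e. 03:00:24;14.

03:00:24;14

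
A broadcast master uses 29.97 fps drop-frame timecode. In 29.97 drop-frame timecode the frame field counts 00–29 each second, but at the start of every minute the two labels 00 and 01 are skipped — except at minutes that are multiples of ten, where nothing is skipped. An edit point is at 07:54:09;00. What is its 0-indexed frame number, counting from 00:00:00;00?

Complete 10-minute blocks: 47, each 17982 frames → 845154.
Remaining 4 whole minutes in the current block: 1800 + 3 × 1798 = 7194 frames.
Within the current minute: 9 × 30 + 0 − 2 = 268 (labels ;00/;01 skipped at this minute). Total = 845154 + 7194 + 268 = 852616.

852616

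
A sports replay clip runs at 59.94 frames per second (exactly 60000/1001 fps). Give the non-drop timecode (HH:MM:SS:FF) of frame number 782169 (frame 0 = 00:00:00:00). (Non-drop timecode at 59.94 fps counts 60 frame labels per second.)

03:37:16:09

782169 ÷ 60 = 13036 full seconds, remainder 9 frames.
13036 s = 3 h 37 min 16 s.
Timecode: 03:37:16:09.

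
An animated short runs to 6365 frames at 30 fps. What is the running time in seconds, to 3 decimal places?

Running time = 6365 × 1/30 = 1273/6 s ≈ 212.167 s.

212.167 seconds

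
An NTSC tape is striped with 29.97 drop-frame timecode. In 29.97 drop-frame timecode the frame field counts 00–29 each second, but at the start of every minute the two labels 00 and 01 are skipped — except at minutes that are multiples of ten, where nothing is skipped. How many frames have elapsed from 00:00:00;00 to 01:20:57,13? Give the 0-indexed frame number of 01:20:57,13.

145579

As if non-drop at 30 labels/s: (1 × 3600 + 20 × 60 + 57) × 30 + 13 = 145723.
Minute boundaries passed: 80; those not divisible by 10: 80 − 8 = 72; dropped labels = 2 × 72 = 144.
Actual frame index = 145723 − 144 = 145579.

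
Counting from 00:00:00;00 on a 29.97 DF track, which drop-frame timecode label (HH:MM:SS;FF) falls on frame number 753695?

06:59:08;11

Ten DF minutes hold 17982 frames, so frame 753695 lies in block 41 (frames 737262–755243) with 16433 frames into that block.
The block's first minute is 1800 frames and the rest 1798 each; 16433 frames reaches minute 9, so 41 × 18 + 9 × 2 = 756 labels have been skipped so far.
Adding those back, label number 753695 + 756 = 754451 at 30 labels/s is 25148 s + 11 f = 6 h 59 min 8 s frame 11, i.e. 06:59:08;11.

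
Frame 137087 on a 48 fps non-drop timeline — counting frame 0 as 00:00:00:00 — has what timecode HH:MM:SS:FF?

137087 ÷ 48 = 2855 full seconds, remainder 47 frames.
2855 s = 0 h 47 min 35 s.
Timecode: 00:47:35:47.

00:47:35:47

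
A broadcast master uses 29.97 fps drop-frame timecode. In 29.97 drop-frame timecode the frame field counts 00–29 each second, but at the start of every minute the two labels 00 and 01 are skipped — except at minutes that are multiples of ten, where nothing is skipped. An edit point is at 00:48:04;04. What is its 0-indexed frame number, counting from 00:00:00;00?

86436

Complete 10-minute blocks: 4, each 17982 frames → 71928.
Remaining 8 whole minutes in the current block: 1800 + 7 × 1798 = 14386 frames.
Within the current minute: 4 × 30 + 4 − 2 = 122 (labels ;00/;01 skipped at this minute). Total = 71928 + 14386 + 122 = 86436.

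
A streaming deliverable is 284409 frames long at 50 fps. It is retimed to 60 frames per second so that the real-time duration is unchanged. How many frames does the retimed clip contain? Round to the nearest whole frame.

Frames at target rate = 284409 × (60) / (50) = 1706454/5 ≈ 341290.800.
Nearest whole frame: 341291.

341291 frames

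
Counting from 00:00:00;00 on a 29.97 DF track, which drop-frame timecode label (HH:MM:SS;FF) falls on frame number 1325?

Ten DF minutes hold 17982 frames, so frame 1325 lies in block 0 (frames 0–17981) with 1325 frames into that block.
The block's first minute is 1800 frames and the rest 1798 each; 1325 frames reaches minute 0, so 0 × 18 + 0 × 2 = 0 labels have been skipped so far.
Adding those back, label number 1325 + 0 = 1325 at 30 labels/s is 44 s + 5 f = 0 h 0 min 44 s frame 5, i.e. 00:00:44;05.

00:00:44;05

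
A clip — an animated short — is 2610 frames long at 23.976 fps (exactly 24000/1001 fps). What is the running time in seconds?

108.85875 seconds

Running time = 2610 / (24000/1001) = 108.85875 s.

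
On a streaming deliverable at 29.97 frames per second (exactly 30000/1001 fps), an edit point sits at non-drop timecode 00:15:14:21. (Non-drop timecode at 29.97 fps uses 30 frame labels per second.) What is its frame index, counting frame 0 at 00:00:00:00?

Total seconds to the label: (0 × 3600 + 15 × 60 + 14) = 914.
Frame index = 914 × 30 + 21 = 27441.

27441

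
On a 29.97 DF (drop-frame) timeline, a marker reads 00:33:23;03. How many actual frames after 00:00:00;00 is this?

Complete 10-minute blocks: 3, each 17982 frames → 53946.
Remaining 3 whole minutes in the current block: 1800 + 2 × 1798 = 5396 frames.
Within the current minute: 23 × 30 + 3 − 2 = 691 (labels ;00/;01 skipped at this minute). Total = 53946 + 5396 + 691 = 60033.

60033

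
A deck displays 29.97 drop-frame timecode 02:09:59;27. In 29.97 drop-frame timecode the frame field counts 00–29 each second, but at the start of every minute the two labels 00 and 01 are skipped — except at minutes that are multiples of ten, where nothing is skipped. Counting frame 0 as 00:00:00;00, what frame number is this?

233763

As if non-drop at 30 labels/s: (2 × 3600 + 9 × 60 + 59) × 30 + 27 = 233997.
Minute boundaries passed: 129; those not divisible by 10: 129 − 12 = 117; dropped labels = 2 × 117 = 234.
Actual frame index = 233997 − 234 = 233763.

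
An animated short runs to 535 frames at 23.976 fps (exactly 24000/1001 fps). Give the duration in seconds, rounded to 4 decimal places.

22.3140 seconds

Running time = 535 × 1001/24000 = 107107/4800 s ≈ 22.3140 s.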